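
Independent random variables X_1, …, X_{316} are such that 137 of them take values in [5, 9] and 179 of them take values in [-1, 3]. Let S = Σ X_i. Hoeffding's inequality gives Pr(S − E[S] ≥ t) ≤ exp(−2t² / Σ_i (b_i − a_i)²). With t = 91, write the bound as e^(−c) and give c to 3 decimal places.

Σ(b_i − a_i)² = 137·4² + 179·4² = 5056.
c = 2t² / 5056 = 2·91² / 5056 = 3.2757.

3.276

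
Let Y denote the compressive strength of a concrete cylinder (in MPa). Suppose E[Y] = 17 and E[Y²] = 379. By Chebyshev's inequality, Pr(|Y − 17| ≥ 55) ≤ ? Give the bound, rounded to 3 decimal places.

0.030

Var(Y) = E[Y²] − (E[Y])² = 379 − 289 = 90.
Chebyshev's inequality: Pr(|Y − μ| ≥ t) ≤ Var(Y)/t² = 90/3025 = 0.0298.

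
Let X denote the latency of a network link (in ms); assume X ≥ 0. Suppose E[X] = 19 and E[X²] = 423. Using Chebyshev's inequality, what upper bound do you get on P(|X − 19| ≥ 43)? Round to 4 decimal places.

Var(X) = E[X²] − (E[X])² = 423 − 361 = 62.
Chebyshev's inequality: P(|X − μ| ≥ t) ≤ Var(X)/t² = 62/1849 = 0.0335.

0.0335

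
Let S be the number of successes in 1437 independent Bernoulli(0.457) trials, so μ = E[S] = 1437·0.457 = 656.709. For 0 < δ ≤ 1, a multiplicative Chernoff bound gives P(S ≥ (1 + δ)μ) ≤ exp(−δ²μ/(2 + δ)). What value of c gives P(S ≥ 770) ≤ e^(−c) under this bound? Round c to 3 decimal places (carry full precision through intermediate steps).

8.996

Write 770 = (1 + δ)μ, so δ = 770/656.709 − 1 = 0.1725132…
Then the exponent is δ²μ/(2 + δ) = (770 − μ)² / (μ·(2 + δ)) = 8.996124.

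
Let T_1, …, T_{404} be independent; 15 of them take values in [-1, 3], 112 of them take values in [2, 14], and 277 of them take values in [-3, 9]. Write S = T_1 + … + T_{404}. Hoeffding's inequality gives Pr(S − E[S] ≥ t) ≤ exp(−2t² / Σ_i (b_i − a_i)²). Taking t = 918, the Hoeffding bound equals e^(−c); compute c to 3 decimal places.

29.960

Σ(b_i − a_i)² = 15·4² + 112·12² + 277·12² = 56256.
c = 2t² / 56256 = 2·918² / 56256 = 29.9603.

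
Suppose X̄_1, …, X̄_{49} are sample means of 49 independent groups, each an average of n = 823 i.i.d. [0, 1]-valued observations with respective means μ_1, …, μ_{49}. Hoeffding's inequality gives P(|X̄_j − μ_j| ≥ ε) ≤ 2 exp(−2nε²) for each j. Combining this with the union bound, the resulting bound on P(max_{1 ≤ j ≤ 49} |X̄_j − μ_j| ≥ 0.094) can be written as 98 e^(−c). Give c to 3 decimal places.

Union bound over the 49 events: P(max_{1 ≤ j ≤ 49} |X̄_j − μ_j| ≥ 0.094) ≤ 49·2·exp(−2nε²) = 98 exp(−2·823·0.094²).
So c = 2·823·0.094² = 14.5441.

14.544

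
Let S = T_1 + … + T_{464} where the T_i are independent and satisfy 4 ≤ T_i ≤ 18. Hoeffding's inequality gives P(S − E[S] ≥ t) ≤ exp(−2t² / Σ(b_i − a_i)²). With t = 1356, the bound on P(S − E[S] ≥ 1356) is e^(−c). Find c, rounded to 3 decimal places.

40.437

Σ(b_i − a_i)² = 464·(14)² = 90944.
c = 2t²/90944 = 2·1356²/90944 = 40.4367.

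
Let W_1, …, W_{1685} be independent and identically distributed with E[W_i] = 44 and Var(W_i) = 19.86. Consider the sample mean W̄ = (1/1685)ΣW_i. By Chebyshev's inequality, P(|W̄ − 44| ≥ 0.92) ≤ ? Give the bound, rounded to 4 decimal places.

0.0139

Var(W̄) = Var(W_i)/n = 19.86/1685 = 0.011786.
Chebyshev: P(|W̄ − 44| ≥ 0.92) ≤ Var(W̄)/(0.92)² = 19.86/(1685·0.92²) = 0.0139.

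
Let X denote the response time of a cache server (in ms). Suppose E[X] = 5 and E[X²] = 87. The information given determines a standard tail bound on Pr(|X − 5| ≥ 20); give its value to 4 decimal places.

The first two moments determine the variance, so Chebyshev's inequality is the sharpest standard bound available.
Var(X) = E[X²] − (E[X])² = 87 − 25 = 62.
Chebyshev's inequality: Pr(|X − μ| ≥ t) ≤ Var(X)/t² = 62/400 = 0.1550.

0.1550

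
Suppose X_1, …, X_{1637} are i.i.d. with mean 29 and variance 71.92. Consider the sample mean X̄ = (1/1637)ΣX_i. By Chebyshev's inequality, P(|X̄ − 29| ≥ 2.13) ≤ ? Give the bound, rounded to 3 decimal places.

0.010

Var(X̄) = Var(X_i)/n = 71.92/1637 = 0.043934.
Chebyshev: P(|X̄ − 29| ≥ 2.13) ≤ Var(X̄)/(2.13)² = 71.92/(1637·2.13²) = 0.0097.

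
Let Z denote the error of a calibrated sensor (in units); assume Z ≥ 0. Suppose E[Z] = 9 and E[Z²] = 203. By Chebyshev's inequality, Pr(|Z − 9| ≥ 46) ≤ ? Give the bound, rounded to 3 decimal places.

Var(Z) = E[Z²] − (E[Z])² = 203 − 81 = 122.
Chebyshev's inequality: Pr(|Z − μ| ≥ t) ≤ Var(Z)/t² = 122/2116 = 0.0577.

0.058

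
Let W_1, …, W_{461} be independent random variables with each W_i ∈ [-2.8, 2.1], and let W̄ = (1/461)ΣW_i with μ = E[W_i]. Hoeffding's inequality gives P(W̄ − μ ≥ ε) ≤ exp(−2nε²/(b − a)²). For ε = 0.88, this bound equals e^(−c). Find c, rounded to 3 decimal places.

29.737

c = 2nε²/(b − a)² = 2·461·0.88² / 4.9² = 29.7375.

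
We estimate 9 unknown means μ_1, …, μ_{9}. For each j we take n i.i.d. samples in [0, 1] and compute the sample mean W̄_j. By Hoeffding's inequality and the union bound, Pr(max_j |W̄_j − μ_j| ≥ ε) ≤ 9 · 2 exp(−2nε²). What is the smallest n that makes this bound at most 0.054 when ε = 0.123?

Need 2·9·exp(−2nε²) ≤ 0.054, i.e. exp(−2nε²) ≤ 0.054/18.
So 2nε² ≥ ln(18/0.054) = 5.809143.
Hence n ≥ 5.809143/(2·0.123²) = 191.987.
The smallest integer n is 192.

192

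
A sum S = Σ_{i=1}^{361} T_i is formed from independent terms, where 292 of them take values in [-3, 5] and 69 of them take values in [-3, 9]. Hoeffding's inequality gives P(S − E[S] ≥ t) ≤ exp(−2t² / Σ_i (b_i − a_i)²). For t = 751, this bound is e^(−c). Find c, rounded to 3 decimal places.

Σ(b_i − a_i)² = 292·8² + 69·12² = 28624.
c = 2t² / 28624 = 2·751² / 28624 = 39.4076.

39.408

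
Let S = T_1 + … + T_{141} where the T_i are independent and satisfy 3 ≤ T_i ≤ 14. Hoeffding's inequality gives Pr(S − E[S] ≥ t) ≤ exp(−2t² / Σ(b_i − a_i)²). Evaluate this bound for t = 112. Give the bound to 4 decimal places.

Σ(b_i − a_i)² = 141·(11)² = 17061.
Exponent = 2·112²/17061 = 1.4705.
Bound = exp(−1.4705) = 0.22981.

0.2298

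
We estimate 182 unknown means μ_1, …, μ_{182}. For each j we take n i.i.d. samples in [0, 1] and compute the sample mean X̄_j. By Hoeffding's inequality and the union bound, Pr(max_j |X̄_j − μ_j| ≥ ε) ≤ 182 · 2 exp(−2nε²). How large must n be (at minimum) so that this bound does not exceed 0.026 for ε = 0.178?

151

Need 2·182·exp(−2nε²) ≤ 0.026, i.e. exp(−2nε²) ≤ 0.026/364.
So 2nε² ≥ ln(364/0.026) = 9.546813.
Hence n ≥ 9.546813/(2·0.178²) = 150.657.
The smallest integer n is 151.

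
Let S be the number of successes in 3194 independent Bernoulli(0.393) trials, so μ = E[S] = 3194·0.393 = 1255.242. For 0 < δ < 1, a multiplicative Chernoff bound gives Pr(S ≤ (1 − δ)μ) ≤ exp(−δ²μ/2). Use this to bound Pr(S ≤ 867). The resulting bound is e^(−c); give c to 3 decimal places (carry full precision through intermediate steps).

Write 867 = (1 − δ)μ, so δ = 1 − 867/1255.242 = 0.3092965…
Then the exponent is δ²μ/2 = (μ − 867)²/(2μ) = 60.040952.

60.041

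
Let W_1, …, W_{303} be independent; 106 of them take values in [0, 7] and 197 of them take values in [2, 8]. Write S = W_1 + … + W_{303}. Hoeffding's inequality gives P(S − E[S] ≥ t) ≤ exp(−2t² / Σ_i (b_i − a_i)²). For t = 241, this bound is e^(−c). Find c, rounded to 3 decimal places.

Σ(b_i − a_i)² = 106·7² + 197·6² = 12286.
c = 2t² / 12286 = 2·241² / 12286 = 9.4548.

9.455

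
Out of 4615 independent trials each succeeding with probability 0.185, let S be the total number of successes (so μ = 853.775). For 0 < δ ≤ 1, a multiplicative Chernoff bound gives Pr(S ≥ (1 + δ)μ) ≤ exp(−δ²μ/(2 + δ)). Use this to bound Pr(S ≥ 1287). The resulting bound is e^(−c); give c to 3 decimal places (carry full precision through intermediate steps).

Write 1287 = (1 + δ)μ, so δ = 1287/853.775 − 1 = 0.5074229…
Then the exponent is δ²μ/(2 + δ) = (1287 − μ)² / (μ·(2 + δ)) = 87.671007.

87.671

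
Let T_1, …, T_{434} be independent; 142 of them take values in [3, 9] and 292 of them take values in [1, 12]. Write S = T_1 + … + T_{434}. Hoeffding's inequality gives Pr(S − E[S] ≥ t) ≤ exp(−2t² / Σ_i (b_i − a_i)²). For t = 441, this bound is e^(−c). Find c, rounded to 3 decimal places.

Σ(b_i − a_i)² = 142·6² + 292·11² = 40444.
c = 2t² / 40444 = 2·441² / 40444 = 9.6173.

9.617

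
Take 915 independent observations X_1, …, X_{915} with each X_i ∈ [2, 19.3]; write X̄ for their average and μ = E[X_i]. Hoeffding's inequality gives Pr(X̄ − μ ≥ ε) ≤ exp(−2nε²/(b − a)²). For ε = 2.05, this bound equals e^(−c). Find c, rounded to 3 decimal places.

25.696

c = 2nε²/(b − a)² = 2·915·2.05² / 17.3² = 25.6961.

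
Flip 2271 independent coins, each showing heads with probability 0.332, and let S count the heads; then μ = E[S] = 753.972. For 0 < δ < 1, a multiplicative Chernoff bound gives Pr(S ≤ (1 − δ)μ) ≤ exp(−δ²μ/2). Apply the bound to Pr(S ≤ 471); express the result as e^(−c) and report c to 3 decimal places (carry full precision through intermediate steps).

53.101

Write 471 = (1 − δ)μ, so δ = 1 − 471/753.972 = 0.3753084…
Then the exponent is δ²μ/2 = (μ − 471)²/(2μ) = 53.100880.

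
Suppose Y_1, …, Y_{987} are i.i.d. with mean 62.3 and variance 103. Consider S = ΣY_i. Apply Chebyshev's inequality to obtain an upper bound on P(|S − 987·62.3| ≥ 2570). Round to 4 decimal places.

0.0154

Var(S) = n·Var(Y_i) = 987·103 = 101661.
Chebyshev: P(|S − 987·62.3| ≥ 2570) ≤ Var(S)/2570² = 101661/6604900 = 0.0154.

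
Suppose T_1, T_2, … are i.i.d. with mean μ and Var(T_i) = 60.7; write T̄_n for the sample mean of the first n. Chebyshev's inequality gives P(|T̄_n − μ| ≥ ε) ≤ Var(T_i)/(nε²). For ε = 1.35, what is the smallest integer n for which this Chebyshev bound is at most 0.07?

476

Require 60.7/(n·1.35²) ≤ 0.07, i.e. n ≥ 60.7/(0.07·1.35²) = 475.799.
The smallest integer n is 476.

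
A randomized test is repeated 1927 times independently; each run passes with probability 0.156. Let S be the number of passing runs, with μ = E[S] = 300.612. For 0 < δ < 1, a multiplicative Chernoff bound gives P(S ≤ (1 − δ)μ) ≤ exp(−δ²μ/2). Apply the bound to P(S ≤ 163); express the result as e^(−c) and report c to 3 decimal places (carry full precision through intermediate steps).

Write 163 = (1 − δ)μ, so δ = 1 − 163/300.612 = 0.4577728…
Then the exponent is δ²μ/2 = (μ − 163)²/(2μ) = 31.497516.

31.498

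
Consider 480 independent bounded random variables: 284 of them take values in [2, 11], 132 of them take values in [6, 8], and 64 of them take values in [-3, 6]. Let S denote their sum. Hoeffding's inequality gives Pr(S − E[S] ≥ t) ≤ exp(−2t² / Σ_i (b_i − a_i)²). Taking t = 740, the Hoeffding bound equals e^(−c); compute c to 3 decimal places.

Σ(b_i − a_i)² = 284·9² + 132·2² + 64·9² = 28716.
c = 2t² / 28716 = 2·740² / 28716 = 38.1390.

38.139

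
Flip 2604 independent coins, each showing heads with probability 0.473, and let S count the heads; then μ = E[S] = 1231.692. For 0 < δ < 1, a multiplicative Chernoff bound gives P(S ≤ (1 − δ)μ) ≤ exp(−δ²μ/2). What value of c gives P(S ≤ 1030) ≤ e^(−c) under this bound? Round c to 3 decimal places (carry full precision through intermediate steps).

Write 1030 = (1 − δ)μ, so δ = 1 − 1030/1231.692 = 0.163752…
Then the exponent is δ²μ/2 = (μ − 1030)²/(2μ) = 16.513732.

16.514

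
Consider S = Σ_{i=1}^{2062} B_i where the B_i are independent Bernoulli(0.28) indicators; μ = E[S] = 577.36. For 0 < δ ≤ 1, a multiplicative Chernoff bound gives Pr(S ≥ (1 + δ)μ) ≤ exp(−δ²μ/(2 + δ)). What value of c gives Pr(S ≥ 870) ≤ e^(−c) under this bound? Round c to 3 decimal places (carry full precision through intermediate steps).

59.169

Write 870 = (1 + δ)μ, so δ = 870/577.36 − 1 = 0.5068588…
Then the exponent is δ²μ/(2 + δ) = (870 − μ)² / (μ·(2 + δ)) = 59.168534.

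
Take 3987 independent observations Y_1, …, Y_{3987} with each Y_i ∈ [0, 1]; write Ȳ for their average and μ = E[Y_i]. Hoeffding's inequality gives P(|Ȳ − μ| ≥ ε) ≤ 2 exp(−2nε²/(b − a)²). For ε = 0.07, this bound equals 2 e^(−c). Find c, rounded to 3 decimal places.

39.073

c = 2nε²/(b − a)² = 2·3987·0.07² / 1² = 39.0726.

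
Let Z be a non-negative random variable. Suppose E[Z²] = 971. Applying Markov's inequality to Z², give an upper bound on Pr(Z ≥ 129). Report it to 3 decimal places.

0.058

Since Z ≥ 0, the event {Z ≥ 129} is the same as {Z² ≥ 16641}.
Markov's inequality applied to Z² gives Pr(Z² ≥ 16641) ≤ E[Z²]/16641 = 971/16641 = 0.0583.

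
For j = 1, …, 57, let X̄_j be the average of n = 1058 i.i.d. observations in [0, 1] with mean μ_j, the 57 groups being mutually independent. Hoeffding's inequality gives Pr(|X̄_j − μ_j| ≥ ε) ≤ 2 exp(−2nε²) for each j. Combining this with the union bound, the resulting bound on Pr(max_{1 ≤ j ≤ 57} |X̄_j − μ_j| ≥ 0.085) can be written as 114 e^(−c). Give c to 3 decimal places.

15.288

Union bound over the 57 events: Pr(max_{1 ≤ j ≤ 57} |X̄_j − μ_j| ≥ 0.085) ≤ 57·2·exp(−2nε²) = 114 exp(−2·1058·0.085²).
So c = 2·1058·0.085² = 15.2881.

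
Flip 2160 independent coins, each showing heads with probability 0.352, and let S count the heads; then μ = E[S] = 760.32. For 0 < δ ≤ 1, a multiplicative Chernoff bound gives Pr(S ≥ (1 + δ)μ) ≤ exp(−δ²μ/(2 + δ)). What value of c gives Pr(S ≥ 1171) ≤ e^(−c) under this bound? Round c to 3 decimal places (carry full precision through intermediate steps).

87.328

Write 1171 = (1 + δ)μ, so δ = 1171/760.32 − 1 = 0.540141…
Then the exponent is δ²μ/(2 + δ) = (1171 − μ)² / (μ·(2 + δ)) = 87.327870.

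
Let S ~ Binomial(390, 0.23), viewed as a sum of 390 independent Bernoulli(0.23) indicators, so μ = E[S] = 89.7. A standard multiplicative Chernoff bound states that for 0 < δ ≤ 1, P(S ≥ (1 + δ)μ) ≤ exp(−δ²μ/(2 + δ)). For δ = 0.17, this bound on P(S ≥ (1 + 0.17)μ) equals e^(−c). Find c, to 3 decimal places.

1.195

c = δ²μ/(2 + δ) = 0.17²·89.7/(2 + 0.17) = 1.1946.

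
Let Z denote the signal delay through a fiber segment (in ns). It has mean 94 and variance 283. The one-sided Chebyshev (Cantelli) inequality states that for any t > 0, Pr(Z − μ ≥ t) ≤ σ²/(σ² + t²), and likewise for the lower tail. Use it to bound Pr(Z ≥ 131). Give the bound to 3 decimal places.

0.171

Here σ² = 283 and t = 37, so σ² + t² = 1652.
Cantelli's bound: 283/1652 = 0.1713.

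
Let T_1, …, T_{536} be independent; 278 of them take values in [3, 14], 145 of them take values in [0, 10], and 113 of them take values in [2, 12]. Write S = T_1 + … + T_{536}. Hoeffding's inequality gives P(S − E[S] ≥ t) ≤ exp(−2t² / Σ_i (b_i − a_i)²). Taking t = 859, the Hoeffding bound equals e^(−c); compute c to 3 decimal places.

24.829

Σ(b_i − a_i)² = 278·11² + 145·10² + 113·10² = 59438.
c = 2t² / 59438 = 2·859² / 59438 = 24.8286.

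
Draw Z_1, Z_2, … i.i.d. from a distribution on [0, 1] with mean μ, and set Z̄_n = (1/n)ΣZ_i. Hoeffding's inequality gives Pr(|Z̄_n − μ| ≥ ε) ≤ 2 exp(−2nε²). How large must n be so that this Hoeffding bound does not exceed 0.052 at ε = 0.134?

102

Require 2·exp(−2nε²) ≤ 0.052, i.e. 2nε² ≥ ln(2/0.052) = 3.649659.
So n ≥ 3.649659 / (2·0.134²) = 101.628.
The smallest integer n is 102.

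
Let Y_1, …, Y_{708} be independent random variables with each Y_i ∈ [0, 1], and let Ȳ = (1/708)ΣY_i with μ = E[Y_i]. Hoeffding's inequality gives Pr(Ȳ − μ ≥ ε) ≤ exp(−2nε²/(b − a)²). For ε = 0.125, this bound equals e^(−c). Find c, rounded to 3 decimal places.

22.125

c = 2nε²/(b − a)² = 2·708·0.125² / 1² = 22.1250.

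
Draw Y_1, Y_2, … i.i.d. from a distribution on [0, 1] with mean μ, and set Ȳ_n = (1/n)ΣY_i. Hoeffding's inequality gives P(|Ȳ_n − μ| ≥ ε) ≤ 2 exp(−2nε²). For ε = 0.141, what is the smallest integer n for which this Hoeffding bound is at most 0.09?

78

Require 2·exp(−2nε²) ≤ 0.09, i.e. 2nε² ≥ ln(2/0.09) = 3.101093.
So n ≥ 3.101093 / (2·0.141²) = 77.991.
The smallest integer n is 78.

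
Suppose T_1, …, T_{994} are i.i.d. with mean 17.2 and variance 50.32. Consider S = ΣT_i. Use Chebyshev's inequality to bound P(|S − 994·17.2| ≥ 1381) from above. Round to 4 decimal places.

0.0262

Var(S) = n·Var(T_i) = 994·50.32 = 50018.08.
Chebyshev: P(|S − 994·17.2| ≥ 1381) ≤ Var(S)/1381² = 50018.08/1907161 = 0.0262.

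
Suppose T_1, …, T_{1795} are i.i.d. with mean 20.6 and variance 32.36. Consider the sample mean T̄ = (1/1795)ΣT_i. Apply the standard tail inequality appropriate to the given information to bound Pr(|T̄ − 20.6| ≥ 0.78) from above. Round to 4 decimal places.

With mean and variance of each term known, Chebyshev's inequality bounds the deviation of the sum (or sample mean).
Var(T̄) = Var(T_i)/n = 32.36/1795 = 0.018028.
Chebyshev: Pr(|T̄ − 20.6| ≥ 0.78) ≤ Var(T̄)/(0.78)² = 32.36/(1795·0.78²) = 0.0296.

0.0296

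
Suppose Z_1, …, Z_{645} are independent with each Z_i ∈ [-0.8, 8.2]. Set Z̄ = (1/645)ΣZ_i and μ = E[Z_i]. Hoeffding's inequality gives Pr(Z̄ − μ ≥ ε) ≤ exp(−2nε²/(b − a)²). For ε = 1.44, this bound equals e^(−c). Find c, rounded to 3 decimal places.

c = 2nε²/(b − a)² = 2·645·1.44² / 9² = 33.0240.

33.024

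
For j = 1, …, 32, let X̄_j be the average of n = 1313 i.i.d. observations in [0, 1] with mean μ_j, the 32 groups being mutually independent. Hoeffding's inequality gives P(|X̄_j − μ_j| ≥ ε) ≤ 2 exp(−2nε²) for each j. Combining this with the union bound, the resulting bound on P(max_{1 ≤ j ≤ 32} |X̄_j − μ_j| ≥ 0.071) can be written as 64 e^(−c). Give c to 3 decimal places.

Union bound over the 32 events: P(max_{1 ≤ j ≤ 32} |X̄_j − μ_j| ≥ 0.071) ≤ 32·2·exp(−2nε²) = 64 exp(−2·1313·0.071²).
So c = 2·1313·0.071² = 13.2377.

13.238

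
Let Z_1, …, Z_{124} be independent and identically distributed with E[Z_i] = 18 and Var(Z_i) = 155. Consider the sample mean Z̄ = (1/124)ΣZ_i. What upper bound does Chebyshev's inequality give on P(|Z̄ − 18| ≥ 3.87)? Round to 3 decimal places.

Var(Z̄) = Var(Z_i)/n = 155/124 = 1.25.
Chebyshev: P(|Z̄ − 18| ≥ 3.87) ≤ Var(Z̄)/(3.87)² = 155/(124·3.87²) = 0.0835.

0.083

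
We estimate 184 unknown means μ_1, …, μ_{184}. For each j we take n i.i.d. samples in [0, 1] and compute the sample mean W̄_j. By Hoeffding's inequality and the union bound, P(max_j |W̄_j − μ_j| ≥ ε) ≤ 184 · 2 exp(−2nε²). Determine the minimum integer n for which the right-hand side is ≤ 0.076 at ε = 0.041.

2524

Need 2·184·exp(−2nε²) ≤ 0.076, i.e. exp(−2nε²) ≤ 0.076/368.
So 2nε² ≥ ln(368/0.076) = 8.485105.
Hence n ≥ 8.485105/(2·0.041²) = 2523.827.
The smallest integer n is 2524.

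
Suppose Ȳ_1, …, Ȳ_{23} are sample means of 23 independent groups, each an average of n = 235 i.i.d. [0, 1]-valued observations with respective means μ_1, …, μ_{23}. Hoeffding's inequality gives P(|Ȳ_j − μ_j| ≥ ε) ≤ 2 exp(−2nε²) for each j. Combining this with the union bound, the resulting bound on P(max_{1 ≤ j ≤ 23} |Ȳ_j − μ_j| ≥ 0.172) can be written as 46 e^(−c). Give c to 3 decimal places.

13.904

Union bound over the 23 events: P(max_{1 ≤ j ≤ 23} |Ȳ_j − μ_j| ≥ 0.172) ≤ 23·2·exp(−2nε²) = 46 exp(−2·235·0.172²).
So c = 2·235·0.172² = 13.9045.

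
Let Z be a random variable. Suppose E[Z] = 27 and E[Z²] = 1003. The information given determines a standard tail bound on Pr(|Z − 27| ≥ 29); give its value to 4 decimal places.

The first two moments determine the variance, so Chebyshev's inequality is the sharpest standard bound available.
Var(Z) = E[Z²] − (E[Z])² = 1003 − 729 = 274.
Chebyshev's inequality: Pr(|Z − μ| ≥ t) ≤ Var(Z)/t² = 274/841 = 0.3258.

0.3258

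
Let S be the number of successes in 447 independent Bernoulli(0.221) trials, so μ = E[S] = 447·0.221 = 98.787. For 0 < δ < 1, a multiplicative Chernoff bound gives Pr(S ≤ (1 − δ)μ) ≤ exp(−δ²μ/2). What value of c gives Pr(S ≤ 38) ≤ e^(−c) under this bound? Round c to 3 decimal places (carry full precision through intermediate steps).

Write 38 = (1 − δ)μ, so δ = 1 − 38/98.787 = 0.615334…
Then the exponent is δ²μ/2 = (μ − 38)²/(2μ) = 18.702154.

18.702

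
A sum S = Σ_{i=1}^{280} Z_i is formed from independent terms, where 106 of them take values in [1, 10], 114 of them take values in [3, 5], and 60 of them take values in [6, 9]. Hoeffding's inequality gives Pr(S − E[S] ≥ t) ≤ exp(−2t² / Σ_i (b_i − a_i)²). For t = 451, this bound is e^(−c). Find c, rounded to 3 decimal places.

42.455

Σ(b_i − a_i)² = 106·9² + 114·2² + 60·3² = 9582.
c = 2t² / 9582 = 2·451² / 9582 = 42.4548.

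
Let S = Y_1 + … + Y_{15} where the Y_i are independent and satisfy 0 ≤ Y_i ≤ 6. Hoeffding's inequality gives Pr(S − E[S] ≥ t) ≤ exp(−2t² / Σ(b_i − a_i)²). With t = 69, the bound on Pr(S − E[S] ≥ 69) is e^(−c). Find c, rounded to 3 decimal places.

Σ(b_i − a_i)² = 15·(6)² = 540.
c = 2t²/540 = 2·69²/540 = 17.6333.

17.633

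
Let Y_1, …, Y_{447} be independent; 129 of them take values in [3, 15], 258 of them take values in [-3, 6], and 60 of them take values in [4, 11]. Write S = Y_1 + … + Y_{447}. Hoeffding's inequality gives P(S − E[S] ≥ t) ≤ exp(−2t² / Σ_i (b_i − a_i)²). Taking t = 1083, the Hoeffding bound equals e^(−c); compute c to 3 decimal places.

55.307

Σ(b_i − a_i)² = 129·12² + 258·9² + 60·7² = 42414.
c = 2t² / 42414 = 2·1083² / 42414 = 55.3067.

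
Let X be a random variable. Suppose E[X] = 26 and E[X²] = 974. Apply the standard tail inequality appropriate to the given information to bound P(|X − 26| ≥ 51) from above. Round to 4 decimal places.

0.1146

The first two moments determine the variance, so Chebyshev's inequality is the sharpest standard bound available.
Var(X) = E[X²] − (E[X])² = 974 − 676 = 298.
Chebyshev's inequality: P(|X − μ| ≥ t) ≤ Var(X)/t² = 298/2601 = 0.1146.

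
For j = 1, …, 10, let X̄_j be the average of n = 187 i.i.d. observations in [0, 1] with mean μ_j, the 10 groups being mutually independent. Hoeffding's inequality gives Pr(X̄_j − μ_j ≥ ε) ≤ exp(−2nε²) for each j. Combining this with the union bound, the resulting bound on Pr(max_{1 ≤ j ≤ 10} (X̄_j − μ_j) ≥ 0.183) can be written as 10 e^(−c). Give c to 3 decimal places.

12.525

Union bound over the 10 events: Pr(max_{1 ≤ j ≤ 10} (X̄_j − μ_j) ≥ 0.183) ≤ 10·exp(−2nε²) = 10 exp(−2·187·0.183²).
So c = 2·187·0.183² = 12.5249.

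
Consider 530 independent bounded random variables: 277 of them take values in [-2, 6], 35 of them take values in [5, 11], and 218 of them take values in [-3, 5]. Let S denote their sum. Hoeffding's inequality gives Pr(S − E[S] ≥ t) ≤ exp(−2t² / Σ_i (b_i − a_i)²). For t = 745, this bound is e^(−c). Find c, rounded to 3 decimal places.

Σ(b_i − a_i)² = 277·8² + 35·6² + 218·8² = 32940.
c = 2t² / 32940 = 2·745² / 32940 = 33.6991.

33.699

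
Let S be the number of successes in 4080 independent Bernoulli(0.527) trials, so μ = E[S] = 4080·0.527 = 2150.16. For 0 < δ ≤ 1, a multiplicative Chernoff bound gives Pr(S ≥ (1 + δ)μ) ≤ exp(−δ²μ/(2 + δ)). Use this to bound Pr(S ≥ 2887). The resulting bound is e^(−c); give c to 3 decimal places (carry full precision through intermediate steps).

Write 2887 = (1 + δ)μ, so δ = 2887/2150.16 − 1 = 0.3426908…
Then the exponent is δ²μ/(2 + δ) = (2887 − μ)² / (μ·(2 + δ)) = 107.785575.

107.786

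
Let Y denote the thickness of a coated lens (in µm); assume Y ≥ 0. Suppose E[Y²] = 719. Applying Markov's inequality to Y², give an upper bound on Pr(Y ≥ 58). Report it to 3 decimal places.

0.214

Since Y ≥ 0, the event {Y ≥ 58} is the same as {Y² ≥ 3364}.
Markov's inequality applied to Y² gives Pr(Y² ≥ 3364) ≤ E[Y²]/3364 = 719/3364 = 0.2137.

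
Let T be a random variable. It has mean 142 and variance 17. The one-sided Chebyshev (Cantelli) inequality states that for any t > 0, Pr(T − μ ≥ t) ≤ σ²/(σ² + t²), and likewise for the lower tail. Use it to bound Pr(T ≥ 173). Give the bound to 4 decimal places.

0.0174

Here σ² = 17 and t = 31, so σ² + t² = 978.
Cantelli's bound: 17/978 = 0.0174.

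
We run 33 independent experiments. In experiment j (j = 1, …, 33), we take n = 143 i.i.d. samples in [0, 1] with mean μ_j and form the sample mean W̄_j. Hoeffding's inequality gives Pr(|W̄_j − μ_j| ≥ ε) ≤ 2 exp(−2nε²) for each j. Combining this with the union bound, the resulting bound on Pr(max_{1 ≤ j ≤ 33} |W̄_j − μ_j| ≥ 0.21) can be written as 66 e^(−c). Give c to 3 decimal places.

Union bound over the 33 events: Pr(max_{1 ≤ j ≤ 33} |W̄_j − μ_j| ≥ 0.21) ≤ 33·2·exp(−2nε²) = 66 exp(−2·143·0.21²).
So c = 2·143·0.21² = 12.6126.

12.613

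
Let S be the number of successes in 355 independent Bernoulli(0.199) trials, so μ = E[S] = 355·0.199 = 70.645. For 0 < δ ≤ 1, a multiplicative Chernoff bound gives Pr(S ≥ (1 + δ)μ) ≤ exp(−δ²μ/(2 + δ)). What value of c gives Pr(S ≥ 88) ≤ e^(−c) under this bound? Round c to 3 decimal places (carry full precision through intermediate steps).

1.899

Write 88 = (1 + δ)μ, so δ = 88/70.645 − 1 = 0.2456649…
Then the exponent is δ²μ/(2 + δ) = (88 − μ)² / (μ·(2 + δ)) = 1.898554.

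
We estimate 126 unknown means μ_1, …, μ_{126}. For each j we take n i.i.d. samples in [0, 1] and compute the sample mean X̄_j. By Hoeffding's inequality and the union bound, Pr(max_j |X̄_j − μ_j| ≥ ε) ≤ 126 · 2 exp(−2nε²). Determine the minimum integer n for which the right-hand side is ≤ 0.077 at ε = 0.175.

133

Need 2·126·exp(−2nε²) ≤ 0.077, i.e. exp(−2nε²) ≤ 0.077/252.
So 2nε² ≥ ln(252/0.077) = 8.093379.
Hence n ≥ 8.093379/(2·0.175²) = 132.137.
The smallest integer n is 133.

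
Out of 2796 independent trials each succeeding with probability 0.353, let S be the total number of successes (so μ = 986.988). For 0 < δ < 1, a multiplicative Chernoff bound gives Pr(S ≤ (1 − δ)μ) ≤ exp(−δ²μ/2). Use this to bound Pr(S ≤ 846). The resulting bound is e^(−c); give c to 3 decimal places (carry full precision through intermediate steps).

Write 846 = (1 − δ)μ, so δ = 1 − 846/986.988 = 0.1428467…
Then the exponent is δ²μ/2 = (μ − 846)²/(2μ) = 10.069837.

10.070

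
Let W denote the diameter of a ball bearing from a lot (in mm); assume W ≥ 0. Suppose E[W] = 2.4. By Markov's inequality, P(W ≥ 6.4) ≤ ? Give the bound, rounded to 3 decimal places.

0.375

Markov's inequality: for a non-negative random variable, P(W ≥ a) ≤ E[W]/a.
Here E[W] = 2.4 and a = 6.4, so the bound is 2.4/6.4 = 0.3750.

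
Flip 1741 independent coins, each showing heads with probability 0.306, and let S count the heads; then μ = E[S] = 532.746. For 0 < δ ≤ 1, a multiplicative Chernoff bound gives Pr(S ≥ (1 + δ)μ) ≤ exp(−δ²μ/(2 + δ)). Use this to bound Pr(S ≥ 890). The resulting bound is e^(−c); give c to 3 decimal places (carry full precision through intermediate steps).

Write 890 = (1 + δ)μ, so δ = 890/532.746 − 1 = 0.6705897…
Then the exponent is δ²μ/(2 + δ) = (890 − μ)² / (μ·(2 + δ)) = 89.707102.

89.707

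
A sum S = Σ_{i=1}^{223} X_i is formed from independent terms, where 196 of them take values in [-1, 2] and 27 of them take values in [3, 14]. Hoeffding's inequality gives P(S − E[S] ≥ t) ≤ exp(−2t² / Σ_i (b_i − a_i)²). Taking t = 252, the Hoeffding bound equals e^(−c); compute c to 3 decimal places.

Σ(b_i − a_i)² = 196·3² + 27·11² = 5031.
c = 2t² / 5031 = 2·252² / 5031 = 25.2451.

25.245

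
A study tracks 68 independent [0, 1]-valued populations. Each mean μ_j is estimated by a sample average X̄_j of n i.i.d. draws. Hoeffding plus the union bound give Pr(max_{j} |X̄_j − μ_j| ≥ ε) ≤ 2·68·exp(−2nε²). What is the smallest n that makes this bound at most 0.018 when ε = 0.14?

228

Need 2·68·exp(−2nε²) ≤ 0.018, i.e. exp(−2nε²) ≤ 0.018/136.
So 2nε² ≥ ln(136/0.018) = 8.930038.
Hence n ≥ 8.930038/(2·0.14²) = 227.807.
The smallest integer n is 228.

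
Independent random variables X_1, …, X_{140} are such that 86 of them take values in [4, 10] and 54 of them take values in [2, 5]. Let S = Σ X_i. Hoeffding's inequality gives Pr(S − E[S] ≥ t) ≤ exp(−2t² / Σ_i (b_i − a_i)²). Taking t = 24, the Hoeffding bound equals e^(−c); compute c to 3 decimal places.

0.322

Σ(b_i − a_i)² = 86·6² + 54·3² = 3582.
c = 2t² / 3582 = 2·24² / 3582 = 0.3216.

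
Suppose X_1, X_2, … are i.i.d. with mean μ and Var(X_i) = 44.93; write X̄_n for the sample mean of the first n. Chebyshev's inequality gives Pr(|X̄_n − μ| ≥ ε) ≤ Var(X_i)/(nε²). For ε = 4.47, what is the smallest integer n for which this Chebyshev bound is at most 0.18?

13

Require 44.93/(n·4.47²) ≤ 0.18, i.e. n ≥ 44.93/(0.18·4.47²) = 12.492.
The smallest integer n is 13.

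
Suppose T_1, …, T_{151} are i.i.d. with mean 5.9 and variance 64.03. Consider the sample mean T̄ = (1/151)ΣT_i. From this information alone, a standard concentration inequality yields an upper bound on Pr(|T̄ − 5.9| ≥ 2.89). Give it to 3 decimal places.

With mean and variance of each term known, Chebyshev's inequality bounds the deviation of the sum (or sample mean).
Var(T̄) = Var(T_i)/n = 64.03/151 = 0.42404.
Chebyshev: Pr(|T̄ − 5.9| ≥ 2.89) ≤ Var(T̄)/(2.89)² = 64.03/(151·2.89²) = 0.0508.

0.051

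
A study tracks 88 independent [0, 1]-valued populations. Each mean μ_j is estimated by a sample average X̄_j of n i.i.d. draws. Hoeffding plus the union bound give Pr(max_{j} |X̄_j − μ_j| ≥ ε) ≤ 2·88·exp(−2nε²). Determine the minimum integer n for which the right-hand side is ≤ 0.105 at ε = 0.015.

16499

Need 2·88·exp(−2nε²) ≤ 0.105, i.e. exp(−2nε²) ≤ 0.105/176.
So 2nε² ≥ ln(176/0.105) = 7.424279.
Hence n ≥ 7.424279/(2·0.015²) = 16498.398.
The smallest integer n is 16499.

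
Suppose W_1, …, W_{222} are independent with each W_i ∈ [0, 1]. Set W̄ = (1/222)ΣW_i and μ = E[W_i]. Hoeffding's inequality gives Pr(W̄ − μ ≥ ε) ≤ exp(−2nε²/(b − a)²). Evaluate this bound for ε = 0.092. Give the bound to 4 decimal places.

Exponent: 2nε²/(b − a)² = 2·222·0.092² / 1² = 3.75802.
Bound = exp(−3.75802) = 0.02333.

0.0233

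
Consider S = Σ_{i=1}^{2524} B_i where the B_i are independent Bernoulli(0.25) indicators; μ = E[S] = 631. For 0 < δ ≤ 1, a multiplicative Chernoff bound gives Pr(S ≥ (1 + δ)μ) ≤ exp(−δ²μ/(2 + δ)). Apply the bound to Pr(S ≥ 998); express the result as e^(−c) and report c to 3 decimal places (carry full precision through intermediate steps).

82.682

Write 998 = (1 + δ)μ, so δ = 998/631 − 1 = 0.5816165…
Then the exponent is δ²μ/(2 + δ) = (998 − μ)² / (μ·(2 + δ)) = 82.682014.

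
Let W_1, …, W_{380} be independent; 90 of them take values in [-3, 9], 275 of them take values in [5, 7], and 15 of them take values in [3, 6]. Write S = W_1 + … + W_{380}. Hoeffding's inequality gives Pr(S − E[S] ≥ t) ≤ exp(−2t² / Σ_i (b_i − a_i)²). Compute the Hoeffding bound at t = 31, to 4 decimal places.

0.8734

Σ(b_i − a_i)² = 90·12² + 275·2² + 15·3² = 14195.
Exponent = 2·31² / 14195 = 0.13540.
Bound = exp(−0.13540) = 0.87337.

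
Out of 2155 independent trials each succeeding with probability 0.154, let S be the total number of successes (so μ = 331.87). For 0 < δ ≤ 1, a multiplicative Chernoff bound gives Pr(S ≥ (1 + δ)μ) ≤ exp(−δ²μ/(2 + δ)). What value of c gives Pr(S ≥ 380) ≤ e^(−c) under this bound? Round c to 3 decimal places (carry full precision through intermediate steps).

Write 380 = (1 + δ)μ, so δ = 380/331.87 − 1 = 0.1450267…
Then the exponent is δ²μ/(2 + δ) = (380 − μ)² / (μ·(2 + δ)) = 3.254101.

3.254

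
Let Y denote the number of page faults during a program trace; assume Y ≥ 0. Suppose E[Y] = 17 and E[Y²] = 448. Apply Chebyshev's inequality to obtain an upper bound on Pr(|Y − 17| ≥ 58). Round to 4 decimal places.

0.0473

Var(Y) = E[Y²] − (E[Y])² = 448 − 289 = 159.
Chebyshev's inequality: Pr(|Y − μ| ≥ t) ≤ Var(Y)/t² = 159/3364 = 0.0473.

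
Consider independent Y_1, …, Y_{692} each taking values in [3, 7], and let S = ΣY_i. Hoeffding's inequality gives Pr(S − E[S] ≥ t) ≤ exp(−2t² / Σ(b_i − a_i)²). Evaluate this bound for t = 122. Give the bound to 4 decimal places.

Σ(b_i − a_i)² = 692·(4)² = 11072.
Exponent = 2·122²/11072 = 2.6886.
Bound = exp(−2.6886) = 0.06798.

0.0680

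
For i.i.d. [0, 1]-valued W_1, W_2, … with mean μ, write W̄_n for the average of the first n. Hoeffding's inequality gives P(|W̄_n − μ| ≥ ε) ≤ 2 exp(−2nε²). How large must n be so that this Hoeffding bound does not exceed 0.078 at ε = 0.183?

Require 2·exp(−2nε²) ≤ 0.078, i.e. 2nε² ≥ ln(2/0.078) = 3.244194.
So n ≥ 3.244194 / (2·0.183²) = 48.437.
The smallest integer n is 49.

49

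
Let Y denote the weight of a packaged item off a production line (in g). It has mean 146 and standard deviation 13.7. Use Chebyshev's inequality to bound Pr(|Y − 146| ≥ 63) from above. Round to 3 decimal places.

0.047

Chebyshev: Pr(|Y − μ| ≥ t) ≤ Var(Y)/t².
Var(Y) = σ² = 13.7² = 187.69.
Bound = 187.69 / 3969 = 0.0473.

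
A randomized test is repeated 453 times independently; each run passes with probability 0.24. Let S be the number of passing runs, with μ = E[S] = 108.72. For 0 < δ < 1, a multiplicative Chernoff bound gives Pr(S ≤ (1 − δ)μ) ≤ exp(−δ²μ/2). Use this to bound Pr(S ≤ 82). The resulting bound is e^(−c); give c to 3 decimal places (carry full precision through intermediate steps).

3.283

Write 82 = (1 − δ)μ, so δ = 1 − 82/108.72 = 0.2457689…
Then the exponent is δ²μ/2 = (μ − 82)²/(2μ) = 3.283473.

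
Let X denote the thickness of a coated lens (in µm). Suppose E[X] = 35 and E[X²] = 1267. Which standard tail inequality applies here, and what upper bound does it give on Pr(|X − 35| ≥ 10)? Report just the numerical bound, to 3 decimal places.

0.420

The first two moments determine the variance, so Chebyshev's inequality is the sharpest standard bound available.
Var(X) = E[X²] − (E[X])² = 1267 − 1225 = 42.
Chebyshev's inequality: Pr(|X − μ| ≥ t) ≤ Var(X)/t² = 42/100 = 0.4200.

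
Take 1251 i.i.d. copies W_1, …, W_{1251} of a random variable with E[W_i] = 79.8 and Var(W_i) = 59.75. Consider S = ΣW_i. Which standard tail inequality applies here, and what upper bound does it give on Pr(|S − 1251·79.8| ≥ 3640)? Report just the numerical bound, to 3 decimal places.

0.006

With mean and variance of each term known, Chebyshev's inequality bounds the deviation of the sum (or sample mean).
Var(S) = n·Var(W_i) = 1251·59.75 = 74747.25.
Chebyshev: Pr(|S − 1251·79.8| ≥ 3640) ≤ Var(S)/3640² = 74747.25/13249600 = 0.0056.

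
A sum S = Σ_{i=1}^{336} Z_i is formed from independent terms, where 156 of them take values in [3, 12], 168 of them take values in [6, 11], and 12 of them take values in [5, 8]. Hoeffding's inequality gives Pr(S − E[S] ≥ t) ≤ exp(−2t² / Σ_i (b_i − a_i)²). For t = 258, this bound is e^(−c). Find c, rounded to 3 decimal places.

7.857

Σ(b_i − a_i)² = 156·9² + 168·5² + 12·3² = 16944.
c = 2t² / 16944 = 2·258² / 16944 = 7.8569.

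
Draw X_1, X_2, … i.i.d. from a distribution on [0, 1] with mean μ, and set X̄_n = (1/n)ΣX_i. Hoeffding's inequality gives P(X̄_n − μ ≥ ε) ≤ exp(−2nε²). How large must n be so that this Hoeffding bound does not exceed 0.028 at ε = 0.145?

86

Require exp(−2nε²) ≤ 0.028, i.e. 2nε² ≥ ln(1/0.028) = 3.575551.
So n ≥ 3.575551 / (2·0.145²) = 85.031.
The smallest integer n is 86.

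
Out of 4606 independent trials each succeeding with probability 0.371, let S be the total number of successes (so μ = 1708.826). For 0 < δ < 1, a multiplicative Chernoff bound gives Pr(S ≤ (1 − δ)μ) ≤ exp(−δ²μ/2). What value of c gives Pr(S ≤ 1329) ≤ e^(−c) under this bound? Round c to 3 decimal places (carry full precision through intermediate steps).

42.213

Write 1329 = (1 − δ)μ, so δ = 1 − 1329/1708.826 = 0.2222731…
Then the exponent is δ²μ/2 = (μ − 1329)²/(2μ) = 42.212545.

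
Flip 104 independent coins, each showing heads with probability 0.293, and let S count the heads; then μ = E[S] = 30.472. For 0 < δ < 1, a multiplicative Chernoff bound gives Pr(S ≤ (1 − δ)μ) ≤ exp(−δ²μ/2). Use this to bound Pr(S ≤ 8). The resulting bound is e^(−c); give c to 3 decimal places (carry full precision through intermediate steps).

8.286

Write 8 = (1 − δ)μ, so δ = 1 − 8/30.472 = 0.7374639…
Then the exponent is δ²μ/2 = (μ − 8)²/(2μ) = 8.286144.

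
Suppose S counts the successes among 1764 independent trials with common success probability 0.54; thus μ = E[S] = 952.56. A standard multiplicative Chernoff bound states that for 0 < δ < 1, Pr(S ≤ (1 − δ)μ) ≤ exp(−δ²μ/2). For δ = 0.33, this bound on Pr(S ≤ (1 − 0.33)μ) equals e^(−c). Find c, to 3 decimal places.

c = δ²μ/2 = 0.33²·952.56/2 = 51.8669.

51.867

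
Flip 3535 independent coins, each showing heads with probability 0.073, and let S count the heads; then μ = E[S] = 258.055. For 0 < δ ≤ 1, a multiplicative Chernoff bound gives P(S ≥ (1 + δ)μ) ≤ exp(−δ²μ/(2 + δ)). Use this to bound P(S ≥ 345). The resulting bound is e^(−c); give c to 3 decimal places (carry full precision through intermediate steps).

12.535

Write 345 = (1 + δ)μ, so δ = 345/258.055 − 1 = 0.3369243…
Then the exponent is δ²μ/(2 + δ) = (345 − μ)² / (μ·(2 + δ)) = 12.535230.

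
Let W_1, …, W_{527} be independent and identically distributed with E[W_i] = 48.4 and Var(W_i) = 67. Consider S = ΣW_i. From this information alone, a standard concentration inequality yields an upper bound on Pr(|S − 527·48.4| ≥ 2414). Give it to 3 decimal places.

0.006

With mean and variance of each term known, Chebyshev's inequality bounds the deviation of the sum (or sample mean).
Var(S) = n·Var(W_i) = 527·67 = 35309.
Chebyshev: Pr(|S − 527·48.4| ≥ 2414) ≤ Var(S)/2414² = 35309/5827396 = 0.0061.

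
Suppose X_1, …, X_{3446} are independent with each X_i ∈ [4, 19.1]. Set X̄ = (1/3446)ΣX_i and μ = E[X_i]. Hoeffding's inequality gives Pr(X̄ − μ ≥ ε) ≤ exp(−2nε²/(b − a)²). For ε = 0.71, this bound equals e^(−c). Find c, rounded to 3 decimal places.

c = 2nε²/(b − a)² = 2·3446·0.71² / 15.1² = 15.2373.

15.237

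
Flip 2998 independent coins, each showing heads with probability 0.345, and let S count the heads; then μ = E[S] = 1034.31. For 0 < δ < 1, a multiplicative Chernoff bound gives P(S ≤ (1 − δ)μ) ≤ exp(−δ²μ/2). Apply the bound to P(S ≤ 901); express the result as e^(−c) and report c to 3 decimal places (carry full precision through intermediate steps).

Write 901 = (1 − δ)μ, so δ = 1 − 901/1034.31 = 0.1288879…
Then the exponent is δ²μ/2 = (μ − 901)²/(2μ) = 8.591020.

8.591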